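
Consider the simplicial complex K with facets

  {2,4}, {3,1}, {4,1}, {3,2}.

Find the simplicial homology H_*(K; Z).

K has 4 vertices, 4 edges.
rank ∂_0 = 0, rank ∂_1 = 3 ⇒ b_0 = 4 − 0 − 3 = 1; all invariant factors of ∂_1 are 1 so no torsion. So H_0 = Z.
rank ∂_1 = 3, rank ∂_2 = 0 ⇒ b_1 = 4 − 3 − 0 = 1. So H_1 = Z.

H_0 = Z,  H_1 = Z.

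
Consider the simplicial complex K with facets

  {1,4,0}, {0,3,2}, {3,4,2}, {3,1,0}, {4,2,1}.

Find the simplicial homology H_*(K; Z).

We work with the vertex ordering 0 < 1 < 2 < 3 < 4. The simplices of K, each written with vertices in increasing order, are:

  0-simplices (5): [0], [1], [2], [3], [4]
  1-simplices (10): [0,1], [0,2], [0,3], [0,4], [1,2], [1,3], [1,4], [2,3], [2,4], [3,4]
  2-simplices (5): [0,1,3], [0,1,4], [0,2,3], [1,2,4], [2,3,4]

giving chain groups C_0 ≅ Z^5, C_1 ≅ Z^10, C_2 ≅ Z^5.

Boundary ∂_1: C_1 → C_0 sends each edge [p,q] (with p < q) to q − p. For instance
  ∂[1,3] = [3] − [1].
As a 5×10 matrix over Z this has rank 4, with invariant factors (1,1,1,1).

The boundary map ∂_2: C_2 → C_1 sends each 2-simplex [p,q,r] to [q,r] − [p,r] + [p,q]. For instance
  ∂[0,1,3] = [1,3] − [0,3] + [0,1],
  ∂[2,3,4] = [3,4] − [2,4] + [2,3].
As a 10×5 matrix over Z this has rank 5, with invariant factors (1,1,1,1,1).

Reading off H_k = ker ∂_k / im ∂_{k+1}:

  H_0: rank C_0 − rank ∂_1 = 5 − 4 = 1, and the invariant factors of ∂_1 are all 1, so H_0 = Z.
  H_1: rank ker ∂_1 − rank ∂_2 = (10 − 4) − 5 = 1, and the invariant factors of ∂_2 are all 1, so H_1 = Z.
  H_2: rank ker ∂_2 − rank ∂_3 = (5 − 5) − 0 = 0, and there is no ∂_3, so H_2 = 0.

H_0 ≅ Z,  H_1 ≅ Z,  H_2 = 0.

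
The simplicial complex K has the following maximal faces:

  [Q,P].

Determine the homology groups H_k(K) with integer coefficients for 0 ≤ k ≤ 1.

H_0 = Z,  H_1 = 0.

Order the vertices as P < Q. Listing each simplex with vertices in this order, K has dimension 1 with simplices:

  0-simplices (2): P, Q
  1-simplices (1): PQ

so the chain groups are C_0 ≅ Z^2, C_1 ≅ Z^1.

The boundary map ∂_1: C_1 → C_0 maps an edge to its endpoints' difference, ∂[p,q] = q − p. For instance
  ∂PQ = Q − P.
As a 2×1 matrix over Z this has rank 1, with invariant factors (1).

Computing H_k = (kernel of ∂_k) / (image of ∂_{k+1}):

  H_0: rank C_0 − rank ∂_1 = 2 − 1 = 1, and the invariant factors of ∂_1 are all 1, so H_0 = Z.
  H_1: rank ker ∂_1 − rank ∂_2 = (1 − 1) − 0 = 0, and there is no ∂_2, so H_1 = 0.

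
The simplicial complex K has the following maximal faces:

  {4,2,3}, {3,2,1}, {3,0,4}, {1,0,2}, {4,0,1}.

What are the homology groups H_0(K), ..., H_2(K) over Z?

We work with the vertex ordering 0 < 1 < 2 < 3 < 4. The simplices of K, each written with vertices in increasing order, are:

  0-simplices (5): [0], [1], [2], [3], [4]
  1-simplices (10): [0,1], [0,2], [0,3], [0,4], [1,2], [1,3], [1,4], [2,3], [2,4], [3,4]
  2-simplices (5): [0,1,2], [0,1,4], [0,3,4], [1,2,3], [2,3,4]

giving chain groups C_0 ≅ Z^5, C_1 ≅ Z^10, C_2 ≅ Z^5.

The boundary map ∂_1: C_1 → C_0 is given by ∂[p,q] = [q] − [p].
This gives a 5×10 integer matrix of rank 4; reducing to Smith normal form yields diagonal entries (1,1,1,1).

∂_2: C_2 → C_1 maps a triangle to the signed sum of its edges. For instance
  ∂[2,3,4] = [3,4] − [2,4] + [2,3],
  ∂[0,3,4] = [3,4] − [0,4] + [0,3].
The resulting 10×5 matrix has rank 5, and its Smith normal form has invariant factors (1,1,1,1,1).

Now H_k = ker ∂_k / im ∂_{k+1}, so:

  H_0: rank C_0 − rank ∂_1 = 5 − 4 = 1, and the invariant factors of ∂_1 are all 1, so H_0 = Z.
  H_1: rank ker ∂_1 − rank ∂_2 = (10 − 4) − 5 = 1, and the invariant factors of ∂_2 are all 1, so H_1 = Z.
  H_2: rank ker ∂_2 − rank ∂_3 = (5 − 5) − 0 = 0, and there is no ∂_3, so H_2 = 0.

As a check, the Euler characteristic is 5 − 10 + 5 = 0, which agrees with 1 − 1 + 0 = 0.

H_0 = Z,  H_1 = Z,  H_2 = 0.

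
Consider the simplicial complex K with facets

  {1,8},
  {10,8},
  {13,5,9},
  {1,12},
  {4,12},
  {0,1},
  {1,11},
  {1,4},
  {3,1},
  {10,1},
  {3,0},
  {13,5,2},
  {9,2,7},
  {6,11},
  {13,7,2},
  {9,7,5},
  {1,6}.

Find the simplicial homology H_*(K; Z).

Take the total order 0 < 1 < 2 < 3 < 4 < 5 < 6 < 7 < 8 < 9 < 10 < 11 < 12 < 13 on the vertex set. Then K (dimension 2) consists of the simplices:

  0-simplices (14): [0], [1], [2], [3], [4], [5], [6], [7], [8], [9], [10], [11], [12], [13]
  1-simplices (22): (22 of them)
  2-simplices (5): [2,5,13], [2,7,9], [2,7,13], [5,7,9], [5,9,13]

giving chain groups C_0 ≅ Z^14, C_1 ≅ Z^22, C_2 ≅ Z^5.

∂_1: C_1 → C_0 maps an edge to its endpoints' difference, ∂[p,q] = q − p.
The resulting 14×22 matrix has rank 12, and its Smith normal form has invariant factors (1,1,1,1,1,1,1,1,1,1,1,1).

Boundary ∂_2: C_2 → C_1 sends each 2-simplex [p,q,r] to [q,r] − [p,r] + [p,q]. For instance
  ∂[2,5,13] = [5,13] − [2,13] + [2,5],
  ∂[2,7,9] = [7,9] − [2,9] + [2,7].
This gives a 22×5 integer matrix of rank 5; reducing to Smith normal form yields diagonal entries (1,1,1,1,1).

Computing H_k = (kernel of ∂_k) / (image of ∂_{k+1}):

  H_0: rank C_0 − rank ∂_1 = 14 − 12 = 2, and the invariant factors of ∂_1 are all 1, so H_0 ≅ Z^2.
  H_1: rank ker ∂_1 − rank ∂_2 = (22 − 12) − 5 = 5, and the invariant factors of ∂_2 are all 1, so H_1 ≅ Z^5.
  H_2: rank ker ∂_2 − rank ∂_3 = (5 − 5) − 0 = 0, and there is no ∂_3, so H_2 ≅ 0.

H_0 ≅ Z^2,  H_1 ≅ Z^5,  H_2 = 0.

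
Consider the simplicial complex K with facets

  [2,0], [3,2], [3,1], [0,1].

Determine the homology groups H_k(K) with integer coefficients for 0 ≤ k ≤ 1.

We work with the vertex ordering 0 < 1 < 2 < 3. The simplices of K, each written with vertices in increasing order, are:

  0-simplices (4): [0], [1], [2], [3]
  1-simplices (4): [0,1], [0,2], [1,3], [2,3]

so the chain groups are C_0 ≅ Z^4, C_1 ≅ Z^4.

Boundary ∂_1: C_1 → C_0 is given by ∂[p,q] = [q] − [p]. For instance
  ∂[0,1] = [1] − [0].
This gives a 4×4 integer matrix of rank 3; reducing to Smith normal form yields diagonal entries (1,1,1).

From H_k ≅ ker(∂_k) / im(∂_{k+1}) we obtain:

  H_0: rank C_0 − rank ∂_1 = 4 − 3 = 1, and the invariant factors of ∂_1 are all 1, so H_0 ≅ Z.
  H_1: rank ker ∂_1 − rank ∂_2 = (4 − 3) − 0 = 1, and there is no ∂_2, so H_1 ≅ Z.

(K is a triangulation of the circle S^1.)

H_0 = Z,  H_1 = Z.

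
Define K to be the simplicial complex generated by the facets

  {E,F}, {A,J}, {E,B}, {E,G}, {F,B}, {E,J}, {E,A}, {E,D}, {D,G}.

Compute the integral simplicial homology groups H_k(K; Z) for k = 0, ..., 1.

We work with the vertex ordering A < B < D < E < F < G < J. The simplices of K, each written with vertices in increasing order, are:

  0-simplices (7): A, B, D, E, F, G, J
  1-simplices (9): AE, AJ, BE, BF, DE, DG, EF, EG, EJ

giving chain groups C_0 ≅ Z^7, C_1 ≅ Z^9.

The boundary map ∂_1: C_1 → C_0 maps an edge to its endpoints' difference, ∂[p,q] = q − p. For instance
  ∂AJ = J − A.
The 7×9 boundary matrix has rank 6 and Smith normal form diag(1,1,1,1,1,1).

Reading off H_k = ker ∂_k / im ∂_{k+1}:

  H_0: rank C_0 − rank ∂_1 = 7 − 6 = 1, and the invariant factors of ∂_1 are all 1, so H_0 ≅ Z.
  H_1: rank ker ∂_1 − rank ∂_2 = (9 − 6) − 0 = 3, and there is no ∂_2, so H_1 ≅ Z^3.

H_0 = Z,  H_1 = Z^3.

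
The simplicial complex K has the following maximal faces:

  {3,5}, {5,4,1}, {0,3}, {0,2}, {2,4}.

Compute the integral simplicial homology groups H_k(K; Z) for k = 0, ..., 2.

H_0 ≅ Z,  H_1 ≅ Z,  H_2 = 0.

Take the total order 0 < 1 < 2 < 3 < 4 < 5 on the vertex set. Then K (dimension 2) consists of the simplices:

  0-simplices (6): [0], [1], [2], [3], [4], [5]
  1-simplices (7): [0,2], [0,3], [1,4], [1,5], [2,4], [3,5], [4,5]
  2-simplices (1): [1,4,5]

so the chain groups are C_0 ≅ Z^6, C_1 ≅ Z^7, C_2 ≅ Z^1.

Boundary ∂_1: C_1 → C_0 maps an edge to its endpoints' difference, ∂[p,q] = q − p. For instance
  ∂[3,5] = [5] − [3].
This gives a 6×7 integer matrix of rank 5; reducing to Smith normal form yields diagonal entries (1,1,1,1,1).

Boundary ∂_2: C_2 → C_1 maps a triangle to the signed sum of its edges. For instance
  ∂[1,4,5] = [4,5] − [1,5] + [1,4].
This gives a 7×1 integer matrix of rank 1; reducing to Smith normal form yields diagonal entries (1).

Reading off H_k = ker ∂_k / im ∂_{k+1}:

  H_0: rank C_0 − rank ∂_1 = 6 − 5 = 1, and the invariant factors of ∂_1 are all 1, so H_0 = Z.
  H_1: rank ker ∂_1 − rank ∂_2 = (7 − 5) − 1 = 1, and the invariant factors of ∂_2 are all 1, so H_1 = Z.
  H_2: rank ker ∂_2 − rank ∂_3 = (1 − 1) − 0 = 0, and there is no ∂_3, so H_2 = 0.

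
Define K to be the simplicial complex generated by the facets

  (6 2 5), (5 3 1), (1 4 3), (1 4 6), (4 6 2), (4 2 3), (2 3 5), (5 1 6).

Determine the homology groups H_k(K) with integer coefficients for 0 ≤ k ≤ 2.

We work with the vertex ordering 1 < 2 < 3 < 4 < 5 < 6. The simplices of K, each written with vertices in increasing order, are:

  0-simplices (6): [1], [2], [3], [4], [5], [6]
  1-simplices (12): [1,3], [1,4], [1,5], [1,6], [2,3], [2,4], [2,5], [2,6], [3,4], [3,5], [4,6], [5,6]
  2-simplices (8): [1,3,4], [1,3,5], [1,4,6], [1,5,6], [2,3,4], [2,3,5], [2,4,6], [2,5,6]

giving chain groups C_0 ≅ Z^6, C_1 ≅ Z^12, C_2 ≅ Z^8.

Boundary ∂_1: C_1 → C_0 is given by ∂[p,q] = [q] − [p].
This gives a 6×12 integer matrix of rank 5; reducing to Smith normal form yields diagonal entries (1,1,1,1,1).

∂_2: C_2 → C_1 maps a triangle to the signed sum of its edges. For instance
  ∂[2,4,6] = [4,6] − [2,6] + [2,4],
  ∂[2,5,6] = [5,6] − [2,6] + [2,5].
This gives a 12×8 integer matrix of rank 7; reducing to Smith normal form yields diagonal entries (1,1,1,1,1,1,1).

From H_k ≅ ker(∂_k) / im(∂_{k+1}) we obtain:

  H_0: rank C_0 − rank ∂_1 = 6 − 5 = 1, and the invariant factors of ∂_1 are all 1, so H_0 = Z.
  H_1: rank ker ∂_1 − rank ∂_2 = (12 − 5) − 7 = 0, and the invariant factors of ∂_2 are all 1, so H_1 = 0.
  H_2: rank ker ∂_2 − rank ∂_3 = (8 − 7) − 0 = 1, and there is no ∂_3, so H_2 = Z.

As a check, the Euler characteristic is 6 − 12 + 8 = 2, which agrees with 1 − 0 + 1 = 2.

H_0 = Z,  H_1 = 0,  H_2 = Z.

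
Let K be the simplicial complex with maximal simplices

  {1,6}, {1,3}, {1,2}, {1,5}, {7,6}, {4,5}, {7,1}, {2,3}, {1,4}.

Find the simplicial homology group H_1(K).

H_1 = Z^3.

K has 7 vertices, 9 edges.
rank ∂_1 = 6, rank ∂_2 = 0 ⇒ b_1 = 9 − 6 − 0 = 3. So H_1 ≅ Z^3.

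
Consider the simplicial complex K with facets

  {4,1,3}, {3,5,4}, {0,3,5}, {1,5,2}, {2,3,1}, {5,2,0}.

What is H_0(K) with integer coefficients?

Order the vertices as 0 < 1 < 2 < 3 < 4 < 5. Listing each simplex with vertices in this order, K has dimension 2 with simplices:

  0-simplices (6): [0], [1], [2], [3], [4], [5]
  1-simplices (12): [0,2], [0,3], [0,5], [1,2], [1,3], [1,4], [1,5], [2,3], [2,5], [3,4], [3,5], [4,5]
  2-simplices (6): [0,2,5], [0,3,5], [1,2,3], [1,2,5], [1,3,4], [3,4,5]

giving chain groups C_0 ≅ Z^6, C_1 ≅ Z^12, C_2 ≅ Z^6.

Boundary ∂_1: C_1 → C_0 maps an edge to its endpoints' difference, ∂[p,q] = q − p. For instance
  ∂[2,5] = [5] − [2].
As a 6×12 matrix over Z this has rank 5, with invariant factors (1,1,1,1,1).

Boundary ∂_2: C_2 → C_1 maps a triangle to the signed sum of its edges. For instance
  ∂[1,3,4] = [3,4] − [1,4] + [1,3],
  ∂[1,2,5] = [2,5] − [1,5] + [1,2].
This gives a 12×6 integer matrix of rank 6; reducing to Smith normal form yields diagonal entries (1,1,1,1,1,1).

Now H_k = ker ∂_k / im ∂_{k+1}, so:

  H_0: rank C_0 − rank ∂_1 = 6 − 5 = 1, and the invariant factors of ∂_1 are all 1, so H_0 ≅ Z.

H_0 = Z.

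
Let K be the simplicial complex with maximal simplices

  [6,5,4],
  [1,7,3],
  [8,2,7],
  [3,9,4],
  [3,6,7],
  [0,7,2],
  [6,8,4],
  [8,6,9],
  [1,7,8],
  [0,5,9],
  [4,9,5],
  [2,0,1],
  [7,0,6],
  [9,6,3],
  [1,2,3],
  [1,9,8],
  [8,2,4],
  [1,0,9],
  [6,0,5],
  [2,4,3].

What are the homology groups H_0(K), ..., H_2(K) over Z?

We work with the vertex ordering 0 < 1 < 2 < 3 < 4 < 5 < 6 < 7 < 8 < 9. The simplices of K, each written with vertices in increasing order, are:

  0-simplices (10): [0], [1], [2], [3], [4], [5], [6], [7], [8], [9]
  1-simplices (30): (30 of them)
  2-simplices (20): (20 of them)

giving chain groups C_0 ≅ Z^10, C_1 ≅ Z^30, C_2 ≅ Z^20.

∂_1: C_1 → C_0 maps an edge to its endpoints' difference, ∂[p,q] = q − p. For instance
  ∂[1,2] = [2] − [1].
The resulting 10×30 matrix has rank 9, and its Smith normal form has invariant factors (1,1,1,1,1,1,1,1,1).

The boundary map ∂_2: C_2 → C_1 maps a triangle to the signed sum of its edges. For instance
  ∂[0,1,9] = [1,9] − [0,9] + [0,1],
  ∂[3,4,9] = [4,9] − [3,9] + [3,4].
The 30×20 boundary matrix has rank 20 and Smith normal form diag(1,1,1,1,1,1,1,1,1,1,1,1,1,1,1,1,1,1,1,2).

From H_k ≅ ker(∂_k) / im(∂_{k+1}) we obtain:

  H_0: rank C_0 − rank ∂_1 = 10 − 9 = 1, and the invariant factors of ∂_1 are all 1, so H_0 ≅ Z.
  H_1: rank ker ∂_1 − rank ∂_2 = (30 − 9) − 20 = 1, and ∂_2 has invariant factor 2 > 1, so H_1 ≅ Z ⊕ Z/2Z.
  H_2: rank ker ∂_2 − rank ∂_3 = (20 − 20) − 0 = 0, and there is no ∂_3, so H_2 ≅ 0.

As a check, the Euler characteristic is 10 − 30 + 20 = 0, which agrees with 1 − 1 + 0 = 0.
(K is a triangulation of the Klein bottle.)

H_0 = Z,  H_1 = Z ⊕ Z/2Z,  H_2 = 0.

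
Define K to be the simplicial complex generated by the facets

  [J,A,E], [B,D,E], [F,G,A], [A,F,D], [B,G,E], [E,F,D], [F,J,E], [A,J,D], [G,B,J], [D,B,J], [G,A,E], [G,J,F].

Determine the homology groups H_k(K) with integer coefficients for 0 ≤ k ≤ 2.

H_0 ≅ Z,  H_1 ≅ Z_2,  H_2 = 0.

Take the total order A < B < D < E < F < G < J on the vertex set. Then K (dimension 2) consists of the simplices:

  0-simplices (7): A, B, D, E, F, G, J
  1-simplices (18): AD, AE, AF, AG, AJ, BD, BE, BG, BJ, DE, DF, DJ, EF, EG, EJ, FG, FJ, GJ
  2-simplices (12): ADF, ADJ, AEG, AEJ, AFG, BDE, BDJ, BEG, BGJ, DEF, EFJ, FGJ

so the chain groups are C_0 ≅ Z^7, C_1 ≅ Z^18, C_2 ≅ Z^12.

The boundary map ∂_1: C_1 → C_0 is given by ∂[p,q] = [q] − [p]. For instance
  ∂BG = G − B.
As a 7×18 matrix over Z this has rank 6, with invariant factors (1,1,1,1,1,1).

The boundary map ∂_2: C_2 → C_1 sends each 2-simplex [p,q,r] to [q,r] − [p,r] + [p,q]. For instance
  ∂BGJ = GJ − BJ + BG,
  ∂EFJ = FJ − EJ + EF.
The 18×12 boundary matrix has rank 12 and Smith normal form diag(1,1,1,1,1,1,1,1,1,1,1,2).

From H_k ≅ ker(∂_k) / im(∂_{k+1}) we obtain:

  H_0: rank C_0 − rank ∂_1 = 7 − 6 = 1, and the invariant factors of ∂_1 are all 1, so H_0 = Z.
  H_1: rank ker ∂_1 − rank ∂_2 = (18 − 6) − 12 = 0, and ∂_2 has invariant factor 2 > 1, so H_1 = Z_2.
  H_2: rank ker ∂_2 − rank ∂_3 = (12 − 12) − 0 = 0, and there is no ∂_3, so H_2 = 0.

As a check, the Euler characteristic is 7 − 18 + 12 = 1, which agrees with 1 − 0 + 0 = 1.
(K is a triangulation of the real projective plane RP^2.)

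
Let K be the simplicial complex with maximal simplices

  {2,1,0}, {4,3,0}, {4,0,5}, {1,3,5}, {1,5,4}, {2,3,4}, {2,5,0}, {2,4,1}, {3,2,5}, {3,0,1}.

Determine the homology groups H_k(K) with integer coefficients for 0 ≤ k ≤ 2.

H_0 ≅ Z,  H_1 ≅ Z/2,  H_2 = 0.

We work with the vertex ordering 0 < 1 < 2 < 3 < 4 < 5. The simplices of K, each written with vertices in increasing order, are:

  0-simplices (6): [0], [1], [2], [3], [4], [5]
  1-simplices (15): [0,1], [0,2], [0,3], [0,4], [0,5], [1,2], [1,3], [1,4], [1,5], [2,3], [2,4], [2,5], [3,4], [3,5], [4,5]
  2-simplices (10): [0,1,2], [0,1,3], [0,2,5], [0,3,4], [0,4,5], [1,2,4], [1,3,5], [1,4,5], [2,3,4], [2,3,5]

Hence C_0 ≅ Z^6, C_1 ≅ Z^15, C_2 ≅ Z^10.

∂_1: C_1 → C_0 is given by ∂[p,q] = [q] − [p]. For instance
  ∂[2,3] = [3] − [2].
The 6×15 boundary matrix has rank 5 and Smith normal form diag(1,1,1,1,1).

The boundary map ∂_2: C_2 → C_1 sends each 2-simplex [p,q,r] to [q,r] − [p,r] + [p,q]. For instance
  ∂[0,1,2] = [1,2] − [0,2] + [0,1],
  ∂[2,3,5] = [3,5] − [2,5] + [2,3].
As a 15×10 matrix over Z this has rank 10, with invariant factors (1,1,1,1,1,1,1,1,1,2).

Computing H_k = (kernel of ∂_k) / (image of ∂_{k+1}):

  H_0: rank C_0 − rank ∂_1 = 6 − 5 = 1, and the invariant factors of ∂_1 are all 1, so H_0 ≅ Z.
  H_1: rank ker ∂_1 − rank ∂_2 = (15 − 5) − 10 = 0, and ∂_2 has invariant factor 2 > 1, so H_1 ≅ Z/2.
  H_2: rank ker ∂_2 − rank ∂_3 = (10 − 10) − 0 = 0, and there is no ∂_3, so H_2 ≅ 0.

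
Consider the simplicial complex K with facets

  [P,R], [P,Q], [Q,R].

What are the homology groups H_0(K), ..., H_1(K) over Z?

H_0 = Z,  H_1 = Z.

We work with the vertex ordering P < Q < R. The simplices of K, each written with vertices in increasing order, are:

  0-simplices (3): P, Q, R
  1-simplices (3): PQ, PR, QR

so the chain groups are C_0 ≅ Z^3, C_1 ≅ Z^3.

∂_1: C_1 → C_0 sends each edge [p,q] (with p < q) to q − p. For instance
  ∂PQ = Q − P.
The 3×3 boundary matrix has rank 2 and Smith normal form diag(1,1).

Reading off H_k = ker ∂_k / im ∂_{k+1}:

  H_0: rank C_0 − rank ∂_1 = 3 − 2 = 1, and the invariant factors of ∂_1 are all 1, so H_0 ≅ Z.
  H_1: rank ker ∂_1 − rank ∂_2 = (3 − 2) − 0 = 1, and there is no ∂_2, so H_1 ≅ Z.

As a check, the Euler characteristic is 3 − 3 = 0, which agrees with 1 − 1 = 0.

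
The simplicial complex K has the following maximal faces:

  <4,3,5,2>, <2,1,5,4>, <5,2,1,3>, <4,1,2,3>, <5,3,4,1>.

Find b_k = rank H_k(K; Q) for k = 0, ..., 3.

Take the total order 1 < 2 < 3 < 4 < 5 on the vertex set. Then K (dimension 3) consists of the simplices:

  0-simplices (5): [1], [2], [3], [4], [5]
  1-simplices (10): [1,2], [1,3], [1,4], [1,5], [2,3], [2,4], [2,5], [3,4], [3,5], [4,5]
  2-simplices (10): [1,2,3], [1,2,4], [1,2,5], [1,3,4], [1,3,5], [1,4,5], [2,3,4], [2,3,5], [2,4,5], [3,4,5]
  3-simplices (5): [1,2,3,4], [1,2,3,5], [1,2,4,5], [1,3,4,5], [2,3,4,5]

Hence C_0 ≅ Z^5, C_1 ≅ Z^10, C_2 ≅ Z^10, C_3 ≅ Z^5.

Boundary ∂_1: C_1 → C_0 is given by ∂[p,q] = [q] − [p]. For instance
  ∂[1,3] = [3] − [1].
As a 5×10 matrix over Z this has rank 4, with invariant factors (1,1,1,1).

The boundary map ∂_2: C_2 → C_1 sends each 2-simplex [p,q,r] to [q,r] − [p,r] + [p,q]. For instance
  ∂[1,2,5] = [2,5] − [1,5] + [1,2],
  ∂[2,4,5] = [4,5] − [2,5] + [2,4].
As a 10×10 matrix over Z this has rank 6, with invariant factors (1,1,1,1,1,1).

∂_3: C_3 → C_2 sends each 3-simplex σ to the alternating sum Σ_i (−1)^i (σ with its i-th vertex removed). For instance
  ∂[1,2,3,4] = [2,3,4] − [1,3,4] + [1,2,4] − [1,2,3],
  ∂[1,2,3,5] = [2,3,5] − [1,3,5] + [1,2,5] − [1,2,3].
This gives a 10×5 integer matrix of rank 4; reducing to Smith normal form yields diagonal entries (1,1,1,1).

Now H_k = ker ∂_k / im ∂_{k+1}, so:

  H_0: rank C_0 − rank ∂_1 = 5 − 4 = 1, and the invariant factors of ∂_1 are all 1, so H_0 = Z.
  H_1: rank ker ∂_1 − rank ∂_2 = (10 − 4) − 6 = 0, and the invariant factors of ∂_2 are all 1, so H_1 = 0.
  H_2: rank ker ∂_2 − rank ∂_3 = (10 − 6) − 4 = 0, and the invariant factors of ∂_3 are all 1, so H_2 = 0.
  H_3: rank ker ∂_3 − rank ∂_4 = (5 − 4) − 0 = 1, and there is no ∂_4, so H_3 = Z.

Hence the Betti numbers are b_0 = 1, b_1 = 0, b_2 = 0, b_3 = 1.

b_0 = 1, b_1 = 0, b_2 = 0, b_3 = 1.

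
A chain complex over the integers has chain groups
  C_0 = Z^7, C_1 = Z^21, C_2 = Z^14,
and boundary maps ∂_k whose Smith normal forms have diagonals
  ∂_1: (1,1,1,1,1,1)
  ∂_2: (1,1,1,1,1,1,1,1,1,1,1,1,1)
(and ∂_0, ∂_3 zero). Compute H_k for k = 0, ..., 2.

H_0: b_0 = 7 − 0 − 6 = 1; torsion from ∂_1 factors > 1: none. So H_0 ≅ Z.
H_1: b_1 = 21 − 6 − 13 = 2; torsion from ∂_2 factors > 1: none. So H_1 ≅ Z^2.
H_2: b_2 = 14 − 13 − 0 = 1; torsion from ∂_3 factors > 1: none. So H_2 ≅ Z.

H_0 ≅ Z,  H_1 ≅ Z^2,  H_2 ≅ Z.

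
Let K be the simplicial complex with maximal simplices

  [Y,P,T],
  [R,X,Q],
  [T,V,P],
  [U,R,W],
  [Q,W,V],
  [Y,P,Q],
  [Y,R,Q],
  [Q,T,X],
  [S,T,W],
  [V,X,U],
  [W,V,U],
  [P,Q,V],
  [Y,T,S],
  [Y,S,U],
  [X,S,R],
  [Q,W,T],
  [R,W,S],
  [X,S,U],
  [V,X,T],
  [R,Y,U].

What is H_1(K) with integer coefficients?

H_1 = Z ⊕ Z/2Z.

Take the total order P < Q < R < S < T < U < V < W < X < Y on the vertex set. Then K (dimension 2) consists of the simplices:

  0-simplices (10): P, Q, R, S, T, U, V, W, X, Y
  1-simplices (30): PQ, PT, PV, PY, QR, QT, QV, QW, QX, QY, RS, RU, RW, RX, RY, ST, SU, SW, SX, SY, TV, TW, TX, TY, UV, UW, UX, UY, VW, VX
  2-simplices (20): PQV, PQY, PTV, PTY, QRX, QRY, QTW, QTX, QVW, RSW, RSX, RUW, RUY, STW, STY, SUX, SUY, TVX, UVW, UVX

so the chain groups are C_0 ≅ Z^10, C_1 ≅ Z^30, C_2 ≅ Z^20.

The boundary map ∂_1: C_1 → C_0 maps an edge to its endpoints' difference, ∂[p,q] = q − p. For instance
  ∂RX = X − R.
The resulting 10×30 matrix has rank 9, and its Smith normal form has invariant factors (1,1,1,1,1,1,1,1,1).

Boundary ∂_2: C_2 → C_1 acts by ∂[p,q,r] = [q,r] − [p,r] + [p,q]. For instance
  ∂PTY = TY − PY + PT,
  ∂QVW = VW − QW + QV.
The 30×20 boundary matrix has rank 20 and Smith normal form diag(1,1,1,1,1,1,1,1,1,1,1,1,1,1,1,1,1,1,1,2).

Computing H_k = (kernel of ∂_k) / (image of ∂_{k+1}):

  H_1: rank ker ∂_1 − rank ∂_2 = (30 − 9) − 20 = 1, and ∂_2 has invariant factor 2 > 1, so H_1 = Z ⊕ Z/2Z.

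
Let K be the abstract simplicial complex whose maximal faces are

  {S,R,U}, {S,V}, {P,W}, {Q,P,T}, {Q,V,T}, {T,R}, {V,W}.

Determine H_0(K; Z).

Fix the vertex order P < Q < R < S < T < U < V < W and write every simplex with vertices in increasing order. Then dim K = 2 and the simplices of K are:

  0-simplices (8): P, Q, R, S, T, U, V, W
  1-simplices (12): PQ, PT, PW, QT, QV, RS, RT, RU, SU, SV, TV, VW
  2-simplices (3): PQT, QTV, RSU

Hence C_0 ≅ Z^8, C_1 ≅ Z^12, C_2 ≅ Z^3.

The boundary map ∂_1: C_1 → C_0 sends each edge [p,q] (with p < q) to q − p.
The 8×12 boundary matrix has rank 7 and Smith normal form diag(1,1,1,1,1,1,1).

Boundary ∂_2: C_2 → C_1 sends each 2-simplex [p,q,r] to [q,r] − [p,r] + [p,q]. For instance
  ∂PQT = QT − PT + PQ,
  ∂RSU = SU − RU + RS.
The 12×3 boundary matrix has rank 3 and Smith normal form diag(1,1,1).

Computing H_k = (kernel of ∂_k) / (image of ∂_{k+1}):

  H_0: rank C_0 − rank ∂_1 = 8 − 7 = 1, and the invariant factors of ∂_1 are all 1, so H_0 ≅ Z.

H_0 ≅ Z.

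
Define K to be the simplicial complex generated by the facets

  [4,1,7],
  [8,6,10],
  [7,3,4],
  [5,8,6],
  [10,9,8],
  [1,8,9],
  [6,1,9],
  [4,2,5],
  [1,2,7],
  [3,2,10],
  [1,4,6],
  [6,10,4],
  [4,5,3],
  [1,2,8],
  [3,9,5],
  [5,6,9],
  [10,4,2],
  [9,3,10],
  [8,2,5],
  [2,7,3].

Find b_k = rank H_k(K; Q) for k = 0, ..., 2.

Fix the vertex order 1 < 2 < 3 < 4 < 5 < 6 < 7 < 8 < 9 < 10 and write every simplex with vertices in increasing order. Then dim K = 2 and the simplices of K are:

  0-simplices (10): [1], [2], [3], [4], [5], [6], [7], [8], [9], [10]
  1-simplices (30): (30 of them)
  2-simplices (20): (20 of them)

so the chain groups are C_0 ≅ Z^10, C_1 ≅ Z^30, C_2 ≅ Z^20.

Boundary ∂_1: C_1 → C_0 is given by ∂[p,q] = [q] − [p]. For instance
  ∂[1,9] = [9] − [1].
As a 10×30 matrix over Z this has rank 9, with invariant factors (1,1,1,1,1,1,1,1,1).

Boundary ∂_2: C_2 → C_1 sends each 2-simplex [p,q,r] to [q,r] − [p,r] + [p,q]. For instance
  ∂[1,4,7] = [4,7] − [1,7] + [1,4],
  ∂[3,9,10] = [9,10] − [3,10] + [3,9].
The 30×20 boundary matrix has rank 20 and Smith normal form diag(1,1,1,1,1,1,1,1,1,1,1,1,1,1,1,1,1,1,1,2).

Computing H_k = (kernel of ∂_k) / (image of ∂_{k+1}):

  H_0: rank C_0 − rank ∂_1 = 10 − 9 = 1, and the invariant factors of ∂_1 are all 1, so H_0 ≅ Z.
  H_1: rank ker ∂_1 − rank ∂_2 = (30 − 9) − 20 = 1, and ∂_2 has invariant factor 2 > 1, so H_1 ≅ Z ⊕ Z/2.
  H_2: rank ker ∂_2 − rank ∂_3 = (20 − 20) − 0 = 0, and there is no ∂_3, so H_2 ≅ 0.

(K is a triangulation of the Klein bottle.)

Hence the Betti numbers are b_0 = 1, b_1 = 1, b_2 = 0.

b_0 = 1, b_1 = 1, b_2 = 0.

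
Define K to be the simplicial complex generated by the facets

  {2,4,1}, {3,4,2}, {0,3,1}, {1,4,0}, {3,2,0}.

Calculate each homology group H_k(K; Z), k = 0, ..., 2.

We work with the vertex ordering 0 < 1 < 2 < 3 < 4. The simplices of K, each written with vertices in increasing order, are:

  0-simplices (5): [0], [1], [2], [3], [4]
  1-simplices (10): [0,1], [0,2], [0,3], [0,4], [1,2], [1,3], [1,4], [2,3], [2,4], [3,4]
  2-simplices (5): [0,1,3], [0,1,4], [0,2,3], [1,2,4], [2,3,4]

Hence C_0 ≅ Z^5, C_1 ≅ Z^10, C_2 ≅ Z^5.

∂_1: C_1 → C_0 maps an edge to its endpoints' difference, ∂[p,q] = q − p.
The 5×10 boundary matrix has rank 4 and Smith normal form diag(1,1,1,1).

Boundary ∂_2: C_2 → C_1 maps a triangle to the signed sum of its edges. For instance
  ∂[0,1,4] = [1,4] − [0,4] + [0,1],
  ∂[1,2,4] = [2,4] − [1,4] + [1,2].
This gives a 10×5 integer matrix of rank 5; reducing to Smith normal form yields diagonal entries (1,1,1,1,1).

Reading off H_k = ker ∂_k / im ∂_{k+1}:

  H_0: rank C_0 − rank ∂_1 = 5 − 4 = 1, and the invariant factors of ∂_1 are all 1, so H_0 = Z.
  H_1: rank ker ∂_1 − rank ∂_2 = (10 − 4) − 5 = 1, and the invariant factors of ∂_2 are all 1, so H_1 = Z.
  H_2: rank ker ∂_2 − rank ∂_3 = (5 − 5) − 0 = 0, and there is no ∂_3, so H_2 = 0.

H_0 = Z,  H_1 = Z,  H_2 = 0.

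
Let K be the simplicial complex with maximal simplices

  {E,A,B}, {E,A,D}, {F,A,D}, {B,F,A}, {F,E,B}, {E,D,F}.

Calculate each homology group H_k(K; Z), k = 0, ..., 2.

Fix the vertex order A < B < D < E < F and write every simplex with vertices in increasing order. Then dim K = 2 and the simplices of K are:

  0-simplices (5): A, B, D, E, F
  1-simplices (9): AB, AD, AE, AF, BE, BF, DE, DF, EF
  2-simplices (6): ABE, ABF, ADE, ADF, BEF, DEF

so the chain groups are C_0 ≅ Z^5, C_1 ≅ Z^9, C_2 ≅ Z^6.

Boundary ∂_1: C_1 → C_0 sends each edge [p,q] (with p < q) to q − p. For instance
  ∂DF = F − D.
As a 5×9 matrix over Z this has rank 4, with invariant factors (1,1,1,1).

∂_2: C_2 → C_1 maps a triangle to the signed sum of its edges. For instance
  ∂DEF = EF − DF + DE,
  ∂ADF = DF − AF + AD.
As a 9×6 matrix over Z this has rank 5, with invariant factors (1,1,1,1,1).

Now H_k = ker ∂_k / im ∂_{k+1}, so:

  H_0: rank C_0 − rank ∂_1 = 5 − 4 = 1, and the invariant factors of ∂_1 are all 1, so H_0 = Z.
  H_1: rank ker ∂_1 − rank ∂_2 = (9 − 4) − 5 = 0, and the invariant factors of ∂_2 are all 1, so H_1 = 0.
  H_2: rank ker ∂_2 − rank ∂_3 = (6 − 5) − 0 = 1, and there is no ∂_3, so H_2 = Z.

(K is a triangulation of the 2-sphere S^2.)

H_0 ≅ Z,  H_1 = 0,  H_2 ≅ Z.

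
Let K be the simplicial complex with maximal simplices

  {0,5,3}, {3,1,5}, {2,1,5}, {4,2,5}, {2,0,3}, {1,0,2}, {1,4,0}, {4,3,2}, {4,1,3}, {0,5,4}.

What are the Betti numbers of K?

Order the vertices as 0 < 1 < 2 < 3 < 4 < 5. Listing each simplex with vertices in this order, K has dimension 2 with simplices:

  0-simplices (6): [0], [1], [2], [3], [4], [5]
  1-simplices (15): [0,1], [0,2], [0,3], [0,4], [0,5], [1,2], [1,3], [1,4], [1,5], [2,3], [2,4], [2,5], [3,4], [3,5], [4,5]
  2-simplices (10): [0,1,2], [0,1,4], [0,2,3], [0,3,5], [0,4,5], [1,2,5], [1,3,4], [1,3,5], [2,3,4], [2,4,5]

so the chain groups are C_0 ≅ Z^6, C_1 ≅ Z^15, C_2 ≅ Z^10.

The boundary map ∂_1: C_1 → C_0 maps an edge to its endpoints' difference, ∂[p,q] = q − p. For instance
  ∂[1,4] = [4] − [1].
The resulting 6×15 matrix has rank 5, and its Smith normal form has invariant factors (1,1,1,1,1).

∂_2: C_2 → C_1 sends each 2-simplex [p,q,r] to [q,r] − [p,r] + [p,q]. For instance
  ∂[0,3,5] = [3,5] − [0,5] + [0,3],
  ∂[0,1,2] = [1,2] − [0,2] + [0,1].
The resulting 15×10 matrix has rank 10, and its Smith normal form has invariant factors (1,1,1,1,1,1,1,1,1,2).

Now H_k = ker ∂_k / im ∂_{k+1}, so:

  H_0: rank C_0 − rank ∂_1 = 6 − 5 = 1, and the invariant factors of ∂_1 are all 1, so H_0 ≅ Z.
  H_1: rank ker ∂_1 − rank ∂_2 = (15 − 5) − 10 = 0, and ∂_2 has invariant factor 2 > 1, so H_1 ≅ Z/2.
  H_2: rank ker ∂_2 − rank ∂_3 = (10 − 10) − 0 = 0, and there is no ∂_3, so H_2 ≅ 0.

As a check, the Euler characteristic is 6 − 15 + 10 = 1, which agrees with 1 − 0 + 0 = 1.

Hence the Betti numbers are b_0 = 1, b_1 = 0, b_2 = 0.

b_0 = 1, b_1 = 0, b_2 = 0.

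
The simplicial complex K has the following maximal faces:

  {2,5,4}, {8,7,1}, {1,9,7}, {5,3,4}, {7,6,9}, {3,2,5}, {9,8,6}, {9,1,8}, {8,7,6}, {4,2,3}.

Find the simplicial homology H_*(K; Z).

H_0 = Z^2,  H_1 = 0,  H_2 = Z^2.

Take the total order 1 < 2 < 3 < 4 < 5 < 6 < 7 < 8 < 9 on the vertex set. Then K (dimension 2) consists of the simplices:

  0-simplices (9): [1], [2], [3], [4], [5], [6], [7], [8], [9]
  1-simplices (15): [1,7], [1,8], [1,9], [2,3], [2,4], [2,5], [3,4], [3,5], [4,5], [6,7], [6,8], [6,9], [7,8], [7,9], [8,9]
  2-simplices (10): [1,7,8], [1,7,9], [1,8,9], [2,3,4], [2,3,5], [2,4,5], [3,4,5], [6,7,8], [6,7,9], [6,8,9]

so the chain groups are C_0 ≅ Z^9, C_1 ≅ Z^15, C_2 ≅ Z^10.

Boundary ∂_1: C_1 → C_0 is given by ∂[p,q] = [q] − [p].
The 9×15 boundary matrix has rank 7 and Smith normal form diag(1,1,1,1,1,1,1).

Boundary ∂_2: C_2 → C_1 maps a triangle to the signed sum of its edges. For instance
  ∂[1,7,8] = [7,8] − [1,8] + [1,7],
  ∂[6,8,9] = [8,9] − [6,9] + [6,8].
The resulting 15×10 matrix has rank 8, and its Smith normal form has invariant factors (1,1,1,1,1,1,1,1).

Now H_k = ker ∂_k / im ∂_{k+1}, so:

  H_0: rank C_0 − rank ∂_1 = 9 − 7 = 2, and the invariant factors of ∂_1 are all 1, so H_0 ≅ Z^2.
  H_1: rank ker ∂_1 − rank ∂_2 = (15 − 7) − 8 = 0, and the invariant factors of ∂_2 are all 1, so H_1 ≅ 0.
  H_2: rank ker ∂_2 − rank ∂_3 = (10 − 8) − 0 = 2, and there is no ∂_3, so H_2 ≅ Z^2.

As a check, the Euler characteristic is 9 − 15 + 10 = 4, which agrees with 2 − 0 + 2 = 4.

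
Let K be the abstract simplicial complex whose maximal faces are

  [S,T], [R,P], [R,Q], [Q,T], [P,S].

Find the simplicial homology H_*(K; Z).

Order the vertices as P < Q < R < S < T. Listing each simplex with vertices in this order, K has dimension 1 with simplices:

  0-simplices (5): P, Q, R, S, T
  1-simplices (5): PR, PS, QR, QT, ST

Hence C_0 ≅ Z^5, C_1 ≅ Z^5.

Boundary ∂_1: C_1 → C_0 is given by ∂[p,q] = [q] − [p].
This gives a 5×5 integer matrix of rank 4; reducing to Smith normal form yields diagonal entries (1,1,1,1).

Computing H_k = (kernel of ∂_k) / (image of ∂_{k+1}):

  H_0: rank C_0 − rank ∂_1 = 5 − 4 = 1, and the invariant factors of ∂_1 are all 1, so H_0 = Z.
  H_1: rank ker ∂_1 − rank ∂_2 = (5 − 4) − 0 = 1, and there is no ∂_2, so H_1 = Z.

As a check, the Euler characteristic is 5 − 5 = 0, which agrees with 1 − 1 = 0.

H_0 = Z,  H_1 = Z.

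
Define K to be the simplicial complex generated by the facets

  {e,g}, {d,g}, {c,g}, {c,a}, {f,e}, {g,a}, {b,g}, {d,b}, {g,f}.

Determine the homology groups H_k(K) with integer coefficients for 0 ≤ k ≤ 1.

H_0 ≅ Z,  H_1 ≅ Z^3.

Order the vertices as a < b < c < d < e < f < g. Listing each simplex with vertices in this order, K has dimension 1 with simplices:

  0-simplices (7): a, b, c, d, e, f, g
  1-simplices (9): ac, ag, bd, bg, cg, dg, ef, eg, fg

Hence C_0 ≅ Z^7, C_1 ≅ Z^9.

The boundary map ∂_1: C_1 → C_0 maps an edge to its endpoints' difference, ∂[p,q] = q − p. For instance
  ∂bd = d − b.
The 7×9 boundary matrix has rank 6 and Smith normal form diag(1,1,1,1,1,1).

Now H_k = ker ∂_k / im ∂_{k+1}, so:

  H_0: rank C_0 − rank ∂_1 = 7 − 6 = 1, and the invariant factors of ∂_1 are all 1, so H_0 ≅ Z.
  H_1: rank ker ∂_1 − rank ∂_2 = (9 − 6) − 0 = 3, and there is no ∂_2, so H_1 ≅ Z^3.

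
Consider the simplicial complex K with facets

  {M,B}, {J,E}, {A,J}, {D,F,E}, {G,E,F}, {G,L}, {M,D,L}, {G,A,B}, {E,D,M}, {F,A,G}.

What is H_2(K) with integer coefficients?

Order the vertices as A < B < D < E < F < G < J < L < M. Listing each simplex with vertices in this order, K has dimension 2 with simplices:

  0-simplices (9): A, B, D, E, F, G, J, L, M
  1-simplices (17): AB, AF, AG, AJ, BG, BM, DE, DF, DL, DM, EF, EG, EJ, EM, FG, GL, LM
  2-simplices (6): ABG, AFG, DEF, DEM, DLM, EFG

Hence C_0 ≅ Z^9, C_1 ≅ Z^17, C_2 ≅ Z^6.

Boundary ∂_1: C_1 → C_0 is given by ∂[p,q] = [q] − [p].
This gives a 9×17 integer matrix of rank 8; reducing to Smith normal form yields diagonal entries (1,1,1,1,1,1,1,1).

The boundary map ∂_2: C_2 → C_1 maps a triangle to the signed sum of its edges. For instance
  ∂DEM = EM − DM + DE,
  ∂EFG = FG − EG + EF.
This gives a 17×6 integer matrix of rank 6; reducing to Smith normal form yields diagonal entries (1,1,1,1,1,1).

Reading off H_k = ker ∂_k / im ∂_{k+1}:

  H_2: rank ker ∂_2 − rank ∂_3 = (6 − 6) − 0 = 0, and there is no ∂_3, so H_2 ≅ 0.

H_2 ≅ 0.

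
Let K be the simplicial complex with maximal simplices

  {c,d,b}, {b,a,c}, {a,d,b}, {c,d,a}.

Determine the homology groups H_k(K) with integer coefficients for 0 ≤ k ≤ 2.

H_0 = Z,  H_1 = 0,  H_2 = Z.

Fix the vertex order a < b < c < d and write every simplex with vertices in increasing order. Then dim K = 2 and the simplices of K are:

  0-simplices (4): a, b, c, d
  1-simplices (6): ab, ac, ad, bc, bd, cd
  2-simplices (4): abc, abd, acd, bcd

so the chain groups are C_0 ≅ Z^4, C_1 ≅ Z^6, C_2 ≅ Z^4.

The boundary map ∂_1: C_1 → C_0 is given by ∂[p,q] = [q] − [p]. For instance
  ∂ad = d − a.
This gives a 4×6 integer matrix of rank 3; reducing to Smith normal form yields diagonal entries (1,1,1).

∂_2: C_2 → C_1 acts by ∂[p,q,r] = [q,r] − [p,r] + [p,q]. For instance
  ∂bcd = cd − bd + bc,
  ∂abd = bd − ad + ab.
This gives a 6×4 integer matrix of rank 3; reducing to Smith normal form yields diagonal entries (1,1,1).

Now H_k = ker ∂_k / im ∂_{k+1}, so:

  H_0: rank C_0 − rank ∂_1 = 4 − 3 = 1, and the invariant factors of ∂_1 are all 1, so H_0 = Z.
  H_1: rank ker ∂_1 − rank ∂_2 = (6 − 3) − 3 = 0, and the invariant factors of ∂_2 are all 1, so H_1 = 0.
  H_2: rank ker ∂_2 − rank ∂_3 = (4 − 3) − 0 = 1, and there is no ∂_3, so H_2 = Z.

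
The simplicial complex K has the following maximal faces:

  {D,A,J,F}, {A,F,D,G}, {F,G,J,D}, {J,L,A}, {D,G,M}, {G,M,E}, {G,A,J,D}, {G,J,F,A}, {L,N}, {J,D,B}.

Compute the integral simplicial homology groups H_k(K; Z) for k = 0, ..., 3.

Fix the vertex order A < B < D < E < F < G < J < L < M < N and write every simplex with vertices in increasing order. Then dim K = 3 and the simplices of K are:

  0-simplices (10): A, B, D, E, F, G, J, L, M, N
  1-simplices (19): AD, AF, AG, AJ, AL, BD, BJ, DF, DG, DJ, DM, EG, EM, FG, FJ, GJ, GM, JL, LN
  2-simplices (14): ADF, ADG, ADJ, AFG, AFJ, AGJ, AJL, BDJ, DFG, DFJ, DGJ, DGM, EGM, FGJ
  3-simplices (5): ADFG, ADFJ, ADGJ, AFGJ, DFGJ

Hence C_0 ≅ Z^10, C_1 ≅ Z^19, C_2 ≅ Z^14, C_3 ≅ Z^5.

The boundary map ∂_1: C_1 → C_0 sends each edge [p,q] (with p < q) to q − p.
As a 10×19 matrix over Z this has rank 9, with invariant factors (1,1,1,1,1,1,1,1,1).

∂_2: C_2 → C_1 acts by ∂[p,q,r] = [q,r] − [p,r] + [p,q]. For instance
  ∂DFJ = FJ − DJ + DF,
  ∂EGM = GM − EM + EG.
This gives a 19×14 integer matrix of rank 10; reducing to Smith normal form yields diagonal entries (1,1,1,1,1,1,1,1,1,1).

∂_3: C_3 → C_2 sends each 3-simplex σ to the alternating sum Σ_i (−1)^i (σ with its i-th vertex removed). For instance
  ∂AFGJ = FGJ − AGJ + AFJ − AFG,
  ∂ADGJ = DGJ − AGJ + ADJ − ADG.
As a 14×5 matrix over Z this has rank 4, with invariant factors (1,1,1,1).

From H_k ≅ ker(∂_k) / im(∂_{k+1}) we obtain:

  H_0: rank C_0 − rank ∂_1 = 10 − 9 = 1, and the invariant factors of ∂_1 are all 1, so H_0 ≅ Z.
  H_1: rank ker ∂_1 − rank ∂_2 = (19 − 9) − 10 = 0, and the invariant factors of ∂_2 are all 1, so H_1 ≅ 0.
  H_2: rank ker ∂_2 − rank ∂_3 = (14 − 10) − 4 = 0, and the invariant factors of ∂_3 are all 1, so H_2 ≅ 0.
  H_3: rank ker ∂_3 − rank ∂_4 = (5 − 4) − 0 = 1, and there is no ∂_4, so H_3 ≅ Z.

As a check, the Euler characteristic is 10 − 19 + 14 − 5 = 0, which agrees with 1 − 0 + 0 − 1 = 0.

H_0 = Z,  H_1 = 0,  H_2 = 0,  H_3 = Z.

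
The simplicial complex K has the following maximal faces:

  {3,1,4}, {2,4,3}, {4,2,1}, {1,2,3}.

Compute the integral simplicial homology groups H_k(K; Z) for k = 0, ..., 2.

H_0 = Z,  H_1 = 0,  H_2 = Z.

We work with the vertex ordering 1 < 2 < 3 < 4. The simplices of K, each written with vertices in increasing order, are:

  0-simplices (4): [1], [2], [3], [4]
  1-simplices (6): [1,2], [1,3], [1,4], [2,3], [2,4], [3,4]
  2-simplices (4): [1,2,3], [1,2,4], [1,3,4], [2,3,4]

giving chain groups C_0 ≅ Z^4, C_1 ≅ Z^6, C_2 ≅ Z^4.

Boundary ∂_1: C_1 → C_0 is given by ∂[p,q] = [q] − [p]. For instance
  ∂[2,4] = [4] − [2].
The resulting 4×6 matrix has rank 3, and its Smith normal form has invariant factors (1,1,1).

Boundary ∂_2: C_2 → C_1 sends each 2-simplex [p,q,r] to [q,r] − [p,r] + [p,q]. For instance
  ∂[2,3,4] = [3,4] − [2,4] + [2,3],
  ∂[1,2,3] = [2,3] − [1,3] + [1,2].
This gives a 6×4 integer matrix of rank 3; reducing to Smith normal form yields diagonal entries (1,1,1).

From H_k ≅ ker(∂_k) / im(∂_{k+1}) we obtain:

  H_0: rank C_0 − rank ∂_1 = 4 − 3 = 1, and the invariant factors of ∂_1 are all 1, so H_0 ≅ Z.
  H_1: rank ker ∂_1 − rank ∂_2 = (6 − 3) − 3 = 0, and the invariant factors of ∂_2 are all 1, so H_1 ≅ 0.
  H_2: rank ker ∂_2 − rank ∂_3 = (4 − 3) − 0 = 1, and there is no ∂_3, so H_2 ≅ Z.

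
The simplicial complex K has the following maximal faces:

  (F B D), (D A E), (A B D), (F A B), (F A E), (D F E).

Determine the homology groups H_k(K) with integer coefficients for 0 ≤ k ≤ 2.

H_0 ≅ Z,  H_1 = 0,  H_2 ≅ Z.

Fix the vertex order A < B < D < E < F and write every simplex with vertices in increasing order. Then dim K = 2 and the simplices of K are:

  0-simplices (5): A, B, D, E, F
  1-simplices (9): AB, AD, AE, AF, BD, BF, DE, DF, EF
  2-simplices (6): ABD, ABF, ADE, AEF, BDF, DEF

giving chain groups C_0 ≅ Z^5, C_1 ≅ Z^9, C_2 ≅ Z^6.

The boundary map ∂_1: C_1 → C_0 maps an edge to its endpoints' difference, ∂[p,q] = q − p. For instance
  ∂BD = D − B.
As a 5×9 matrix over Z this has rank 4, with invariant factors (1,1,1,1).

∂_2: C_2 → C_1 acts by ∂[p,q,r] = [q,r] − [p,r] + [p,q]. For instance
  ∂DEF = EF − DF + DE,
  ∂BDF = DF − BF + BD.
The 9×6 boundary matrix has rank 5 and Smith normal form diag(1,1,1,1,1).

Computing H_k = (kernel of ∂_k) / (image of ∂_{k+1}):

  H_0: rank C_0 − rank ∂_1 = 5 − 4 = 1, and the invariant factors of ∂_1 are all 1, so H_0 ≅ Z.
  H_1: rank ker ∂_1 − rank ∂_2 = (9 − 4) − 5 = 0, and the invariant factors of ∂_2 are all 1, so H_1 ≅ 0.
  H_2: rank ker ∂_2 − rank ∂_3 = (6 − 5) − 0 = 1, and there is no ∂_3, so H_2 ≅ Z.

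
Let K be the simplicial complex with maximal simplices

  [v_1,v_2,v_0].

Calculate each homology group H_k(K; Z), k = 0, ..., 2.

K has 3 vertices, 3 edges, 1 triangle.
rank ∂_0 = 0, rank ∂_1 = 2 ⇒ b_0 = 3 − 0 − 2 = 1; all invariant factors of ∂_1 are 1 so no torsion. So H_0 ≅ Z.
rank ∂_1 = 2, rank ∂_2 = 1 ⇒ b_1 = 3 − 2 − 1 = 0; all invariant factors of ∂_2 are 1 so no torsion. So H_1 ≅ 0.
rank ∂_2 = 1, rank ∂_3 = 0 ⇒ b_2 = 1 − 1 − 0 = 0. So H_2 ≅ 0.

H_0 ≅ Z,  H_1 = 0,  H_2 = 0.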